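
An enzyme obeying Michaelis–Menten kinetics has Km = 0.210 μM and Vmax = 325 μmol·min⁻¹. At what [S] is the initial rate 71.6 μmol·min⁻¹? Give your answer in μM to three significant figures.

0.0593 μM

Rearranging v = Vmax[S]/(Km+[S]) gives [S] = Km·v/(Vmax − v).
[S] = 0.210 × 71.6 / (325 − 71.6) = 15.04/253.4 = 0.0593 μM.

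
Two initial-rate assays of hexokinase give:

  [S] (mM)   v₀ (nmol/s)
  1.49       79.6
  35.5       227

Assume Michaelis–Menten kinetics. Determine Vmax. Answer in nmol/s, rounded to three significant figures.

247 nmol/s

From v = Vmax[S]/(Km+[S]), each point gives Vmax = v(Km+[S])/[S].
Equating: 79.6(Km+1.49)/1.49 = 227(Km+35.5)/35.5.
53.42·Km + 79.6 = 6.394·Km + 227, so (53.42 − 6.394)·Km = 227 − 79.6.
Km = 147.4/47.03 = 3.13 mM; then Vmax = 79.6(3.13+1.49)/1.49 = 247 nmol/s.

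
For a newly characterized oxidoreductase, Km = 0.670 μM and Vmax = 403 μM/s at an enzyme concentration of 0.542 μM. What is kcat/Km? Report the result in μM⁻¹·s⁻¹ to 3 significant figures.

1110 μM⁻¹·s⁻¹

kcat = Vmax/[E]total = 403/0.542 = 744 s⁻¹.
kcat/Km = 744/0.670 = 1110 μM⁻¹·s⁻¹.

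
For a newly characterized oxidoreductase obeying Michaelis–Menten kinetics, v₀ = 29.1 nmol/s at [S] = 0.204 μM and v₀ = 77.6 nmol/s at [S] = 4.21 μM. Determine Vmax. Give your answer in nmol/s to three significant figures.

In reciprocal form, 1/v = (Km/Vmax)·(1/[S]) + 1/Vmax. The two points give (1/[S], 1/v) = (4.902, 0.03436) and (0.2375, 0.01289).
Slope = (0.03436 − 0.01289)/(4.902 − 0.2375) = 0.004605; intercept = 0.03436 − 0.004605×4.902 = 0.01179.
Vmax = 1/intercept = 84.8 nmol/s; Km = slope × Vmax = 0.004605 × 84.8 = 0.390 μM.

84.8 nmol/s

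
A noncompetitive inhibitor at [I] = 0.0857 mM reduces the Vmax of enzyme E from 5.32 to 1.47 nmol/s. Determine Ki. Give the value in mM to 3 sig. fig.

Noncompetitive: Vmax,app = Vmax/α with α = 1 + [I]/Ki.
α = Vmax/Vmax,app = 5.32/1.47 = 3.619.
Since α = 1 + [I]/Ki, [I]/Ki = 3.619 − 1 = 2.619 and Ki = 0.0857/2.619 = 0.0327 mM.

0.0327 mM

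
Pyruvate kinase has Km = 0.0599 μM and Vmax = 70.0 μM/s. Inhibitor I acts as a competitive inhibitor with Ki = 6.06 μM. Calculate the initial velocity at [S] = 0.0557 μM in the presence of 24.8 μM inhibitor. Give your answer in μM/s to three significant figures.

α = 1 + [I]/Ki = 1 + 24.8/6.06 = 5.092.
For a competitive inhibitor, Vmax is unchanged and the apparent Km becomes α·Km: Km,app = 0.305 μM, Vmax,app = 70.0 μM/s.
v = Vmax,app·[S]/(Km,app + [S]) = 70.0 × 0.0557/(0.305 + 0.0557) = 10.8 μM/s.

10.8 μM/s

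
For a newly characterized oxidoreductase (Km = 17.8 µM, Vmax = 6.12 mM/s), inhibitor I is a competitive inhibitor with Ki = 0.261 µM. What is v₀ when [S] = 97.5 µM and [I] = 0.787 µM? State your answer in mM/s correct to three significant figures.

3.53 mM/s

With α = 1 + [I]/Ki = 1 + 0.787/0.261 = 4.015, the competitive rate law is v = Vmax[S] / (αKm + [S]).
v = 6.12×97.5 / (4.015×17.8 + 97.5) = 596.7/169.0 = 3.53 mM/s.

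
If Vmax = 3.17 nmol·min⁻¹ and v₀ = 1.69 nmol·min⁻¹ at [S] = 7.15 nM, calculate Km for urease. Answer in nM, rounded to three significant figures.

6.26 nM

From v = Vmax[S]/(Km+[S]), Km = [S](Vmax − v)/v.
Km = 7.15 × (3.17 − 1.69) / 1.69 = 10.58/1.69 = 6.26 nM.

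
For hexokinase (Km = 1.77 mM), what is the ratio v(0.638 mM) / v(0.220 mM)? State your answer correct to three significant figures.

The fractional saturations are [S]/(Km+[S]) = 0.220/1.990 = 0.1106 and 0.638/2.408 = 0.2650.
v₂/v₁ is just their ratio: 0.2650/0.1106 = 2.40.

2.40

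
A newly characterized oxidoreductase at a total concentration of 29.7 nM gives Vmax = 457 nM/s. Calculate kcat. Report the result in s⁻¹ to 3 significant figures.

kcat = Vmax/[E]total = 457 nM/s / 29.7 nM = 15.4 s⁻¹.

15.4 s⁻¹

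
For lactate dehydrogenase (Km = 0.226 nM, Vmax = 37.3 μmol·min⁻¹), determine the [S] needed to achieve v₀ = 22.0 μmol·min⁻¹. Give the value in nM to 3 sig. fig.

0.325 nM

Rearranging v = Vmax[S]/(Km+[S]) gives [S] = Km·v/(Vmax − v).
[S] = 0.226 × 22.0 / (37.3 − 22.0) = 4.972/15.30 = 0.325 nM.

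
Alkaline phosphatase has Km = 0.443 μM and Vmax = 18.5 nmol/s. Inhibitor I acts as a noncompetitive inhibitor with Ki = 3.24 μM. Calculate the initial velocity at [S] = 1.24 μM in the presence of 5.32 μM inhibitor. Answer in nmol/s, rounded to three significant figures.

α = 1 + [I]/Ki = 1 + 5.32/3.24 = 2.642.
For a noncompetitive inhibitor, Vmax is reduced to Vmax/α while Km is unchanged: Km,app = 0.443 μM, Vmax,app = 7.00 nmol/s.
v = Vmax,app·[S]/(Km,app + [S]) = 7.00 × 1.24/(0.443 + 1.24) = 5.16 nmol/s.

5.16 nmol/s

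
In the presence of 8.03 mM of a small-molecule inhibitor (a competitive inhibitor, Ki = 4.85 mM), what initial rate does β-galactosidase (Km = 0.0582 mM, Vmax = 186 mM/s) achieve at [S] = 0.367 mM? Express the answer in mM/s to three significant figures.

131 mM/s

α = 1 + [I]/Ki = 1 + 8.03/4.85 = 2.656.
For a competitive inhibitor, Vmax is unchanged and the apparent Km becomes α·Km: Km,app = 0.155 mM, Vmax,app = 186 mM/s.
v = Vmax,app·[S]/(Km,app + [S]) = 186 × 0.367/(0.155 + 0.367) = 131 mM/s.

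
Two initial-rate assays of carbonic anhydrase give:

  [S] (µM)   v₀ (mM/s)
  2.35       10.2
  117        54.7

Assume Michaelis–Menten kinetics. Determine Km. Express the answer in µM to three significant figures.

11.5 µM

From v = Vmax[S]/(Km+[S]), each point gives Vmax = v(Km+[S])/[S].
Equating: 10.2(Km+2.35)/2.35 = 54.7(Km+117)/117.
4.340·Km + 10.2 = 0.4675·Km + 54.7, so (4.340 − 0.4675)·Km = 54.7 − 10.2.
Km = 44.50/3.873 = 11.5 µM; then Vmax = 10.2(11.5+2.35)/2.35 = 60.1 mM/s.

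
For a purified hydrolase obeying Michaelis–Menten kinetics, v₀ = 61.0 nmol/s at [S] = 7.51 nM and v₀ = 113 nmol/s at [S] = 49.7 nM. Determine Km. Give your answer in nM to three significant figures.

8.89 nM

In reciprocal form, 1/v = (Km/Vmax)·(1/[S]) + 1/Vmax. The two points give (1/[S], 1/v) = (0.1332, 0.01639) and (0.02012, 0.008850).
Slope = (0.01639 − 0.008850)/(0.1332 − 0.02012) = 0.06674; intercept = 0.01639 − 0.06674×0.1332 = 0.007507.
Vmax = 1/intercept = 133 nmol/s; Km = slope × Vmax = 0.06674 × 133 = 8.89 nM.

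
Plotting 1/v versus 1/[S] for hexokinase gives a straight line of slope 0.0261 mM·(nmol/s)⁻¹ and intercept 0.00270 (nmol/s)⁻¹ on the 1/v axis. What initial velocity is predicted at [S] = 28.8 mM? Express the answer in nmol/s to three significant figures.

277 nmol/s

The y-intercept is 1/Vmax, so Vmax = 1/0.00270 = 370 nmol/s.
The slope is Km/Vmax, so Km = 0.0261 × 370 = 9.67 mM.
Then v = 370 × 28.8/(9.67 + 28.8) = 277 nmol/s.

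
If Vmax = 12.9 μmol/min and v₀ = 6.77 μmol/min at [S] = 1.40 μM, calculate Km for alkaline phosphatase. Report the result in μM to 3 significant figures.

v/Vmax = 6.77/12.9 = 0.5248 = [S]/(Km+[S]).
So Km + [S] = [S]/0.5248 = 2.668 μM, giving Km = 2.668 − 1.40 = 1.27 μM.

1.27 μM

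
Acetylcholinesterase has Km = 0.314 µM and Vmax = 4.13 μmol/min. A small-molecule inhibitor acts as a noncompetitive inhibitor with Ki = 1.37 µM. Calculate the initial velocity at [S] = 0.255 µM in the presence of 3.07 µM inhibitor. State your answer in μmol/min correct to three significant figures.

α = 1 + [I]/Ki = 1 + 3.07/1.37 = 3.241.
For a noncompetitive inhibitor, Vmax is reduced to Vmax/α while Km is unchanged: Km,app = 0.314 µM, Vmax,app = 1.27 μmol/min.
v = Vmax,app·[S]/(Km,app + [S]) = 1.27 × 0.255/(0.314 + 0.255) = 0.571 μmol/min.

0.571 μmol/min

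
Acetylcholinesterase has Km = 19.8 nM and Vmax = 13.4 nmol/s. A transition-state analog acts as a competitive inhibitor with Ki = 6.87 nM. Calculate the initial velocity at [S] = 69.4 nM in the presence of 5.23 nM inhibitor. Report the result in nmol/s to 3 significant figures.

8.92 nmol/s

α = 1 + [I]/Ki = 1 + 5.23/6.87 = 1.761.
For a competitive inhibitor, Vmax is unchanged and the apparent Km becomes α·Km: Km,app = 34.9 nM, Vmax,app = 13.4 nmol/s.
v = Vmax,app·[S]/(Km,app + [S]) = 13.4 × 69.4/(34.9 + 69.4) = 8.92 nmol/s.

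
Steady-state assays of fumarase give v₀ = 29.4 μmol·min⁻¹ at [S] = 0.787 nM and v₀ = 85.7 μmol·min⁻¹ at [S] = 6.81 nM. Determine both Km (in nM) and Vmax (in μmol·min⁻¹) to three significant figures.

Km = 2.27 nM; Vmax = 114 μmol·min⁻¹

From v = Vmax[S]/(Km+[S]), each point gives Vmax = v(Km+[S])/[S].
Equating: 29.4(Km+0.787)/0.787 = 85.7(Km+6.81)/6.81.
37.36·Km + 29.4 = 12.58·Km + 85.7, so (37.36 − 12.58)·Km = 85.7 − 29.4.
Km = 56.30/24.77 = 2.27 nM; then Vmax = 29.4(2.27+0.787)/0.787 = 114 μmol·min⁻¹.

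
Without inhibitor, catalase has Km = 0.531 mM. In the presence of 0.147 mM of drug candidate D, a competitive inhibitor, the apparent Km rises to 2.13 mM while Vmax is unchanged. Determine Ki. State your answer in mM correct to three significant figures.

0.0488 mM

Competitive: Km,app = α·Km with α = 1 + [I]/Ki.
α = Km,app/Km = 2.13/0.531 = 4.011.
Since α = 1 + [I]/Ki, [I]/Ki = 4.011 − 1 = 3.011 and Ki = 0.147/3.011 = 0.0488 mM.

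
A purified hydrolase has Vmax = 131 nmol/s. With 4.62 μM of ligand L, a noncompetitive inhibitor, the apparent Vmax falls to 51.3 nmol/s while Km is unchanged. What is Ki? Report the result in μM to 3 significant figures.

Noncompetitive: Vmax,app = Vmax/α with α = 1 + [I]/Ki.
α = Vmax/Vmax,app = 131/51.3 = 2.554.
Ki = [I]/(α − 1) = 4.62/1.554 = 2.97 μM.

2.97 μM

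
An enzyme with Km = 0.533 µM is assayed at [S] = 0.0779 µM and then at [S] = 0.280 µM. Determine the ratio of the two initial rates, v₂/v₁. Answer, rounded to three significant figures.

Since Vmax cancels, v₂/v₁ = [S]₂(Km+[S]₁) / [S]₁(Km+[S]₂).
= 0.280×(0.533+0.0779) / (0.0779×(0.533+0.280)) = 0.1711/0.06333 = 2.70.

2.70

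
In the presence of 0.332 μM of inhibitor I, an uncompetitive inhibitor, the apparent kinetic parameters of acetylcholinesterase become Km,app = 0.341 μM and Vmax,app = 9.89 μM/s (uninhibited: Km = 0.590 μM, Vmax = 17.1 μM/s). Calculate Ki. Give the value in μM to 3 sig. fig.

Uncompetitive: Vmax,app = Vmax/α (and Km,app = Km/α) with α = 1 + [I]/Ki.
α = Vmax/Vmax,app = 17.1/9.89 = 1.729.
Since α = 1 + [I]/Ki, [I]/Ki = 1.729 − 1 = 0.7290 and Ki = 0.332/0.7290 = 0.455 μM.

0.455 μM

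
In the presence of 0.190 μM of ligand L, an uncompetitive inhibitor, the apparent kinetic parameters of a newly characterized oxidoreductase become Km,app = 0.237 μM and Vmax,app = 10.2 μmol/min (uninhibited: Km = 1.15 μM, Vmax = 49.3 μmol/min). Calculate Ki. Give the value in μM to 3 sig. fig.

Uncompetitive: Vmax,app = Vmax/α (and Km,app = Km/α) with α = 1 + [I]/Ki.
α = Vmax/Vmax,app = 49.3/10.2 = 4.833.
Ki = [I]/(α − 1) = 0.190/3.833 = 0.0496 μM.

0.0496 μM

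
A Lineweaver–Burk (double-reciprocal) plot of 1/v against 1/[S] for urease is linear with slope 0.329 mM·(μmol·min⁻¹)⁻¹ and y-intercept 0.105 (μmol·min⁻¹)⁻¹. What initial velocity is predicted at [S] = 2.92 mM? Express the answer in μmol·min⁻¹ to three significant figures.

The y-intercept is 1/Vmax, so Vmax = 1/0.105 = 9.52 μmol·min⁻¹.
The slope is Km/Vmax, so Km = 0.329 × 9.52 = 3.13 mM.
Then v = 9.52 × 2.92/(3.13 + 2.92) = 4.59 μmol·min⁻¹.

4.59 μmol·min⁻¹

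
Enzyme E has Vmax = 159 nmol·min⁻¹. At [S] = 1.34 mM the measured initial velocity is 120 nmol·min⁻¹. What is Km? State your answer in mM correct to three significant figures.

0.436 mM

From v = Vmax[S]/(Km+[S]), Km = [S](Vmax − v)/v.
Km = 1.34 × (159 − 120) / 120 = 52.26/120 = 0.436 mM.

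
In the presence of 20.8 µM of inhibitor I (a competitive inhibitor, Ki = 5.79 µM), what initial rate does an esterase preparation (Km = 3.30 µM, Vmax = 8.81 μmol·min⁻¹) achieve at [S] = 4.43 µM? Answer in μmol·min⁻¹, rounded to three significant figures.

α = 1 + [I]/Ki = 1 + 20.8/5.79 = 4.592.
For a competitive inhibitor, Vmax is unchanged and the apparent Km becomes α·Km: Km,app = 15.2 µM, Vmax,app = 8.81 μmol·min⁻¹.
v = Vmax,app·[S]/(Km,app + [S]) = 8.81 × 4.43/(15.2 + 4.43) = 1.99 μmol·min⁻¹.

1.99 μmol·min⁻¹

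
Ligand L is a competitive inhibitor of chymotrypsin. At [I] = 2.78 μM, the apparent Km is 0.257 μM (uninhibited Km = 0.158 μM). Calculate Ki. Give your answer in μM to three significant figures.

Competitive: Km,app = α·Km with α = 1 + [I]/Ki.
α = Km,app/Km = 0.257/0.158 = 1.627.
Ki = [I]/(α − 1) = 2.78/0.6266 = 4.44 μM.

4.44 μM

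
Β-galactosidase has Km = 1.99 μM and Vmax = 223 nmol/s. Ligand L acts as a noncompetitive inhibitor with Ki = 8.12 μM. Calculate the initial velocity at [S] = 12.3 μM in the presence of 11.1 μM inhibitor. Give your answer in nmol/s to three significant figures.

α = 1 + [I]/Ki = 1 + 11.1/8.12 = 2.367.
For a noncompetitive inhibitor, Vmax is reduced to Vmax/α while Km is unchanged: Km,app = 1.99 μM, Vmax,app = 94.2 nmol/s.
v = Vmax,app·[S]/(Km,app + [S]) = 94.2 × 12.3/(1.99 + 12.3) = 81.1 nmol/s.

81.1 nmol/s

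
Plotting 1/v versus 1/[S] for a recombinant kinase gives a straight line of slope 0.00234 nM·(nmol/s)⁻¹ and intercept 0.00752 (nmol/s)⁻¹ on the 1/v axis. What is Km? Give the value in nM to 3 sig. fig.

0.311 nM

y-intercept = 1/Vmax ⇒ Vmax = 133 nmol/s; slope = Km/Vmax ⇒ Km = slope × Vmax.
Km = 0.00234 × 133 = 0.311 nM.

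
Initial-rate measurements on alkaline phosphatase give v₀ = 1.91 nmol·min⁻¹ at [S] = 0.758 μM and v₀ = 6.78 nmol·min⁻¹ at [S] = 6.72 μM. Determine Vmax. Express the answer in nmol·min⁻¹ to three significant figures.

From v = Vmax[S]/(Km+[S]), each point gives Vmax = v(Km+[S])/[S].
Equating: 1.91(Km+0.758)/0.758 = 6.78(Km+6.72)/6.72.
2.520·Km + 1.91 = 1.009·Km + 6.78, so (2.520 − 1.009)·Km = 6.78 − 1.91.
Km = 4.870/1.511 = 3.22 μM; then Vmax = 1.91(3.22+0.758)/0.758 = 10.0 nmol·min⁻¹.

10.0 nmol·min⁻¹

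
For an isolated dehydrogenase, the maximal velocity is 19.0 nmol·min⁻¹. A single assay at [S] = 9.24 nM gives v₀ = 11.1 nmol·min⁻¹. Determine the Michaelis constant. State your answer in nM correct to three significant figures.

From v = Vmax[S]/(Km+[S]), Km = [S](Vmax − v)/v.
Km = 9.24 × (19.0 − 11.1) / 11.1 = 73.00/11.1 = 6.58 nM.

6.58 nM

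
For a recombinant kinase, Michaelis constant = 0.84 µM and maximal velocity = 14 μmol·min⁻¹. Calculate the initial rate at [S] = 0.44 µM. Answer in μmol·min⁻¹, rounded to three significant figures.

4.81 μmol·min⁻¹

[S]/(Km+[S]) = 0.44/1.280 = 0.3438, the fractional saturation.
v = 0.3438 × Vmax = 0.3438 × 14 = 4.81 μmol·min⁻¹.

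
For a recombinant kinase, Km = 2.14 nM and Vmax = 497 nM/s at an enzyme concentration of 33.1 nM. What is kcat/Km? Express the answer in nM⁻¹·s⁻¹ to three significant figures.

kcat = Vmax/[E]total = 497/33.1 = 15.0 s⁻¹.
kcat/Km = 15.0/2.14 = 7.02 nM⁻¹·s⁻¹.

7.02 nM⁻¹·s⁻¹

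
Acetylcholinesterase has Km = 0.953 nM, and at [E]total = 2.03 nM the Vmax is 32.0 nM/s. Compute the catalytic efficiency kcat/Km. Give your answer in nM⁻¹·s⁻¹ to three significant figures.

kcat = Vmax/[E]total = 32.0/2.03 = 15.8 s⁻¹.
kcat/Km = 15.8/0.953 = 16.5 nM⁻¹·s⁻¹.

16.5 nM⁻¹·s⁻¹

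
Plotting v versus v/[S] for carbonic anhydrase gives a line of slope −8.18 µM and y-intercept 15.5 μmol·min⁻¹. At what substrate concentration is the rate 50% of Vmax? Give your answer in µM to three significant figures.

8.18 µM

The Eadie–Hofstee slope gives Km = 8.18 µM (slope = −Km).
v/Vmax = [S]/(Km+[S]) = 0.5 ⇒ [S] = Km·0.5/(1−0.5) = 8.18 × 1.000 = 8.18 µM.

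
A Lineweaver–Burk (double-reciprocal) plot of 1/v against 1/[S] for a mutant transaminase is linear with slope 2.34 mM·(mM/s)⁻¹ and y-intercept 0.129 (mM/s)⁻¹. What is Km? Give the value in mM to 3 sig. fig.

18.1 mM

y-intercept = 1/Vmax ⇒ Vmax = 7.75 mM/s; slope = Km/Vmax ⇒ Km = slope × Vmax.
Km = 2.34 × 7.75 = 18.1 mM.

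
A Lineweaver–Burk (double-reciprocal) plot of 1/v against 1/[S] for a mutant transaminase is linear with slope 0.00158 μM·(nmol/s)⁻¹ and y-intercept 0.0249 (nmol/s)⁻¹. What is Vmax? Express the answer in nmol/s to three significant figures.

The y-intercept of a Lineweaver–Burk plot equals 1/Vmax, so Vmax = 1/0.0249 = 40.2 nmol/s.

40.2 nmol/s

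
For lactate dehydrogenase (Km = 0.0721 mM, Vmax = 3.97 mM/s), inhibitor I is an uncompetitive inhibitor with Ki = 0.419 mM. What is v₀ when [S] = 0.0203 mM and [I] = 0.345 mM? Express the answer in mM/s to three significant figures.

0.739 mM/s

With α = 1 + [I]/Ki = 1 + 0.345/0.419 = 1.823, the uncompetitive rate law is v = (Vmax/α)·[S] / (Km/α + [S]).
v = (3.97/1.823)×0.0203 / (0.0721/1.823 + 0.0203) = 0.04420/0.05984 = 0.739 mM/s.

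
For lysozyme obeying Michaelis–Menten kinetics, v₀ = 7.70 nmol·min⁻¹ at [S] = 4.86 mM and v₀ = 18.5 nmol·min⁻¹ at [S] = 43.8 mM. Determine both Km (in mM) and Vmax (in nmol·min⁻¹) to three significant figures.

Km = 9.29 mM; Vmax = 22.4 nmol·min⁻¹

From v = Vmax[S]/(Km+[S]), each point gives Vmax = v(Km+[S])/[S].
Equating: 7.70(Km+4.86)/4.86 = 18.5(Km+43.8)/43.8.
1.584·Km + 7.70 = 0.4224·Km + 18.5, so (1.584 − 0.4224)·Km = 18.5 − 7.70.
Km = 10.80/1.162 = 9.29 mM; then Vmax = 7.70(9.29+4.86)/4.86 = 22.4 nmol·min⁻¹.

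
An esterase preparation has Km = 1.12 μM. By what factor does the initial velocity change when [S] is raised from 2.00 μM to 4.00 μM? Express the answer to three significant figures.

1.22

The fractional saturations are [S]/(Km+[S]) = 2.00/3.120 = 0.6410 and 4.00/5.120 = 0.7812.
v₂/v₁ is just their ratio: 0.7812/0.6410 = 1.22.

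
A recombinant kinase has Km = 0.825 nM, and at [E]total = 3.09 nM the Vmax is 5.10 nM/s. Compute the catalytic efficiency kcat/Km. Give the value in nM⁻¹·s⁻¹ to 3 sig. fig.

2.00 nM⁻¹·s⁻¹

kcat = Vmax/[E]total = 5.10/3.09 = 1.65 s⁻¹.
kcat/Km = 1.65/0.825 = 2.00 nM⁻¹·s⁻¹.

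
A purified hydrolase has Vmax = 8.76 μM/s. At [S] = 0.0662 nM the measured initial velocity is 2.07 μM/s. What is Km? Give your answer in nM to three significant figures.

0.214 nM

v/Vmax = 2.07/8.76 = 0.2363 = [S]/(Km+[S]).
So Km + [S] = [S]/0.2363 = 0.2802 nM, giving Km = 0.2802 − 0.0662 = 0.214 nM.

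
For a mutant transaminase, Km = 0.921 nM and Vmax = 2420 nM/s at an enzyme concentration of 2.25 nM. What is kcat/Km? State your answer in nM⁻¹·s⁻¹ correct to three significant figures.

kcat = Vmax/[E]total = 2420/2.25 = 1080 s⁻¹.
kcat/Km = 1080/0.921 = 1170 nM⁻¹·s⁻¹.

1170 nM⁻¹·s⁻¹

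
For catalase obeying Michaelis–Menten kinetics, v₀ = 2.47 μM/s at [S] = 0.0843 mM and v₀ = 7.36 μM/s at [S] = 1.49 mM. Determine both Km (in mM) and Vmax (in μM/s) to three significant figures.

In reciprocal form, 1/v = (Km/Vmax)·(1/[S]) + 1/Vmax. The two points give (1/[S], 1/v) = (11.86, 0.4049) and (0.6711, 0.1359).
Slope = (0.4049 − 0.1359)/(11.86 − 0.6711) = 0.02404; intercept = 0.4049 − 0.02404×11.86 = 0.1197.
Vmax = 1/intercept = 8.35 μM/s; Km = slope × Vmax = 0.02404 × 8.35 = 0.201 mM.

Km = 0.201 mM; Vmax = 8.35 μM/s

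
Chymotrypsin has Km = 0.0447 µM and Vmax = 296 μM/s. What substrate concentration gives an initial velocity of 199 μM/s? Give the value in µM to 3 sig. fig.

Rearranging v = Vmax[S]/(Km+[S]) gives [S] = Km·v/(Vmax − v).
[S] = 0.0447 × 199 / (296 − 199) = 8.895/97.00 = 0.0917 µM.

0.0917 µM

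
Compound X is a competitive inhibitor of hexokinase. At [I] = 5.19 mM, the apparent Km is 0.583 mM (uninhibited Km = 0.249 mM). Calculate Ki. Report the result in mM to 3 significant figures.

Competitive: Km,app = α·Km with α = 1 + [I]/Ki.
α = Km,app/Km = 0.583/0.249 = 2.341.
Ki = [I]/(α − 1) = 5.19/1.341 = 3.87 mM.

3.87 mM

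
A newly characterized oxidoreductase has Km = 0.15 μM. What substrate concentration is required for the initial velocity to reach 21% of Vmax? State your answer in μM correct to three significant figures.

v/Vmax = [S]/(Km+[S]) = 0.21, so [S] = Km·0.21/(1 − 0.21) = 0.15 × 0.2658.
[S] = 0.0399 μM.

0.0399 μM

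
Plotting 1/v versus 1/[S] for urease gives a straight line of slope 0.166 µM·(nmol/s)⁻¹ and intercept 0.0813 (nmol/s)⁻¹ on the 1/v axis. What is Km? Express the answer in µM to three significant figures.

2.04 µM

y-intercept = 1/Vmax ⇒ Vmax = 12.3 nmol/s; slope = Km/Vmax ⇒ Km = slope × Vmax.
Km = 0.166 × 12.3 = 2.04 µM.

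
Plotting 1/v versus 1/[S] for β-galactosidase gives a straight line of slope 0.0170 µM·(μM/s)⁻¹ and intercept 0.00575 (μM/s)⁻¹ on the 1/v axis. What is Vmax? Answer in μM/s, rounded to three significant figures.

The y-intercept of a Lineweaver–Burk plot equals 1/Vmax, so Vmax = 1/0.00575 = 174 μM/s.

174 μM/s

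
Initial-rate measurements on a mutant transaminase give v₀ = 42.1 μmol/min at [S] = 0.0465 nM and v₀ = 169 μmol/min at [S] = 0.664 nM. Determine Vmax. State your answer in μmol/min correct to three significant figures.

In reciprocal form, 1/v = (Km/Vmax)·(1/[S]) + 1/Vmax. The two points give (1/[S], 1/v) = (21.51, 0.02375) and (1.506, 0.005917).
Slope = (0.02375 − 0.005917)/(21.51 − 1.506) = 0.0008918; intercept = 0.02375 − 0.0008918×21.51 = 0.004574.
Vmax = 1/intercept = 219 μmol/min; Km = slope × Vmax = 0.0008918 × 219 = 0.195 nM.

219 μmol/min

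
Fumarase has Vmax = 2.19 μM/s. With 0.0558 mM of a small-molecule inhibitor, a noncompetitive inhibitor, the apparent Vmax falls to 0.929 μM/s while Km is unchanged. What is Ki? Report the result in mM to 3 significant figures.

Noncompetitive: Vmax,app = Vmax/α with α = 1 + [I]/Ki.
α = Vmax/Vmax,app = 2.19/0.929 = 2.357.
Ki = [I]/(α − 1) = 0.0558/1.357 = 0.0411 mM.

0.0411 mM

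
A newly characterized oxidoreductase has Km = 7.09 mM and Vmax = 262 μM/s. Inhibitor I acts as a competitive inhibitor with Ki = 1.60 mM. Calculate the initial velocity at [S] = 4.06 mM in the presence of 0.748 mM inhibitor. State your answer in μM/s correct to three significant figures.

α = 1 + [I]/Ki = 1 + 0.748/1.60 = 1.468.
For a competitive inhibitor, Vmax is unchanged and the apparent Km becomes α·Km: Km,app = 10.4 mM, Vmax,app = 262 μM/s.
v = Vmax,app·[S]/(Km,app + [S]) = 262 × 4.06/(10.4 + 4.06) = 73.5 μM/s.

73.5 μM/s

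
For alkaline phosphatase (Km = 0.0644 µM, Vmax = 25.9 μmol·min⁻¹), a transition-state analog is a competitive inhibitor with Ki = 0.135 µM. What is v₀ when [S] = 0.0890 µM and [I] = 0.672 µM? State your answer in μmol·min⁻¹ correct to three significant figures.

4.86 μmol·min⁻¹

With α = 1 + [I]/Ki = 1 + 0.672/0.135 = 5.978, the competitive rate law is v = Vmax[S] / (αKm + [S]).
v = 25.9×0.0890 / (5.978×0.0644 + 0.0890) = 2.305/0.4740 = 4.86 μmol·min⁻¹.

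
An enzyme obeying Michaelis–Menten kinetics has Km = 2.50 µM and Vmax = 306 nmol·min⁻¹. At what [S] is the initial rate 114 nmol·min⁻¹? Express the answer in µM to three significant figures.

Rearranging v = Vmax[S]/(Km+[S]) gives [S] = Km·v/(Vmax − v).
[S] = 2.50 × 114 / (306 − 114) = 285.0/192.0 = 1.48 µM.

1.48 µM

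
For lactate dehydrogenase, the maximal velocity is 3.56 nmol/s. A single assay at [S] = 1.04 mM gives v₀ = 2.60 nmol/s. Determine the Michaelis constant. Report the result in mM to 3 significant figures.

0.384 mM

v/Vmax = 2.60/3.56 = 0.7303 = [S]/(Km+[S]).
So Km + [S] = [S]/0.7303 = 1.424 mM, giving Km = 1.424 − 1.04 = 0.384 mM.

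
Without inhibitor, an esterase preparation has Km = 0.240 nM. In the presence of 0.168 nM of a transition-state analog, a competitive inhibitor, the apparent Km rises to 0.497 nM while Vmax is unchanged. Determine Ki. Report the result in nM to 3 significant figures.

0.157 nM

Competitive: Km,app = α·Km with α = 1 + [I]/Ki.
α = Km,app/Km = 0.497/0.240 = 2.071.
Since α = 1 + [I]/Ki, [I]/Ki = 2.071 − 1 = 1.071 and Ki = 0.168/1.071 = 0.157 nM.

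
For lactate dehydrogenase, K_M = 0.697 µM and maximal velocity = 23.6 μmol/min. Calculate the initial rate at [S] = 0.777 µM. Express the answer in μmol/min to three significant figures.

12.4 μmol/min

[S]/(Km+[S]) = 0.777/1.474 = 0.5271, the fractional saturation.
v = 0.5271 × Vmax = 0.5271 × 23.6 = 12.4 μmol/min.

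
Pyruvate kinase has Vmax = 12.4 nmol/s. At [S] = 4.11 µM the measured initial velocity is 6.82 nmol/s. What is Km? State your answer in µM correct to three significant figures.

From v = Vmax[S]/(Km+[S]), Km = [S](Vmax − v)/v.
Km = 4.11 × (12.4 − 6.82) / 6.82 = 22.93/6.82 = 3.36 µM.

3.36 µM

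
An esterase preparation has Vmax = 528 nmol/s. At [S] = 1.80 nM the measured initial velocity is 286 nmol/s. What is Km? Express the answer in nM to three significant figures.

1.52 nM

From v = Vmax[S]/(Km+[S]), Km = [S](Vmax − v)/v.
Km = 1.80 × (528 − 286) / 286 = 435.6/286 = 1.52 nM.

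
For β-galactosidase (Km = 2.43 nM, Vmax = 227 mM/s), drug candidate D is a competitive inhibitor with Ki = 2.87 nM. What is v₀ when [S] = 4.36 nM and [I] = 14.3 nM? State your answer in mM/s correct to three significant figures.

α = 1 + [I]/Ki = 1 + 14.3/2.87 = 5.983.
For a competitive inhibitor, Vmax is unchanged and the apparent Km becomes α·Km: Km,app = 14.5 nM, Vmax,app = 227 mM/s.
v = Vmax,app·[S]/(Km,app + [S]) = 227 × 4.36/(14.5 + 4.36) = 52.4 mM/s.

52.4 mM/s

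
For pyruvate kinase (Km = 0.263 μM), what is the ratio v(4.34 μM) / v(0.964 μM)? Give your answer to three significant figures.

1.20

The fractional saturations are [S]/(Km+[S]) = 0.964/1.227 = 0.7857 and 4.34/4.603 = 0.9429.
v₂/v₁ is just their ratio: 0.9429/0.7857 = 1.20.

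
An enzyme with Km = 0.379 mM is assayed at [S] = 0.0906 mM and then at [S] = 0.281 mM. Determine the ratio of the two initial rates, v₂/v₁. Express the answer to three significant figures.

2.21

Since Vmax cancels, v₂/v₁ = [S]₂(Km+[S]₁) / [S]₁(Km+[S]₂).
= 0.281×(0.379+0.0906) / (0.0906×(0.379+0.281)) = 0.1320/0.05980 = 2.21.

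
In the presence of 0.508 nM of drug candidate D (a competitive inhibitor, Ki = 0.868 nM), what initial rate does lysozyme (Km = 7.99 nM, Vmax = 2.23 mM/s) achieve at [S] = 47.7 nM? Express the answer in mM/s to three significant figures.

1.76 mM/s

α = 1 + [I]/Ki = 1 + 0.508/0.868 = 1.585.
For a competitive inhibitor, Vmax is unchanged and the apparent Km becomes α·Km: Km,app = 12.7 nM, Vmax,app = 2.23 mM/s.
v = Vmax,app·[S]/(Km,app + [S]) = 2.23 × 47.7/(12.7 + 47.7) = 1.76 mM/s.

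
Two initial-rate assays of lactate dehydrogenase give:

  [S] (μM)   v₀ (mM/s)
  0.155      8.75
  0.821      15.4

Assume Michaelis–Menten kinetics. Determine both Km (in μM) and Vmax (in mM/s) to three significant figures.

Km = 0.176 μM; Vmax = 18.7 mM/s

From v = Vmax[S]/(Km+[S]), each point gives Vmax = v(Km+[S])/[S].
Equating: 8.75(Km+0.155)/0.155 = 15.4(Km+0.821)/0.821.
56.45·Km + 8.75 = 18.76·Km + 15.4, so (56.45 − 18.76)·Km = 15.4 − 8.75.
Km = 6.650/37.69 = 0.176 μM; then Vmax = 8.75(0.176+0.155)/0.155 = 18.7 mM/s.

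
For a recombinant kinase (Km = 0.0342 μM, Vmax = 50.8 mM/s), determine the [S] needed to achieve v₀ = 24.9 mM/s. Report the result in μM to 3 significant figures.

Rearranging v = Vmax[S]/(Km+[S]) gives [S] = Km·v/(Vmax − v).
[S] = 0.0342 × 24.9 / (50.8 − 24.9) = 0.8516/25.90 = 0.0329 μM.

0.0329 μM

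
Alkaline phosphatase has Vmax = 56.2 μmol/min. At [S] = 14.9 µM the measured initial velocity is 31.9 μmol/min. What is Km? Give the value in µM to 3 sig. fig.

From v = Vmax[S]/(Km+[S]), Km = [S](Vmax − v)/v.
Km = 14.9 × (56.2 − 31.9) / 31.9 = 362.1/31.9 = 11.4 µM.

11.4 µM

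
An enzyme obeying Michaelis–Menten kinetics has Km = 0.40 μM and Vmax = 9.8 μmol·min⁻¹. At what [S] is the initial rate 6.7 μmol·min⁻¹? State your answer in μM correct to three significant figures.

Rearranging v = Vmax[S]/(Km+[S]) gives [S] = Km·v/(Vmax − v).
[S] = 0.40 × 6.7 / (9.8 − 6.7) = 2.680/3.100 = 0.865 μM.

0.865 μM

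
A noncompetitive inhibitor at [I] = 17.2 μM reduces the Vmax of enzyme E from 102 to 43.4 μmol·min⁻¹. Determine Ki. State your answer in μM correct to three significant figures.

Noncompetitive: Vmax,app = Vmax/α with α = 1 + [I]/Ki.
α = Vmax/Vmax,app = 102/43.4 = 2.350.
Ki = [I]/(α − 1) = 17.2/1.350 = 12.7 μM.

12.7 μM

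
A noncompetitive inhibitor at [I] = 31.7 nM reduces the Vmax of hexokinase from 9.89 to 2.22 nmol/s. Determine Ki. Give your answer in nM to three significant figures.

Noncompetitive: Vmax,app = Vmax/α with α = 1 + [I]/Ki.
α = Vmax/Vmax,app = 9.89/2.22 = 4.455.
Ki = [I]/(α − 1) = 31.7/3.455 = 9.18 nM.

9.18 nM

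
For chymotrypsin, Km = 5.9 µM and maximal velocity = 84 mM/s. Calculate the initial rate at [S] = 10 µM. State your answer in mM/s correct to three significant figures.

v = Vmax·[S]/(Km + [S]) = 84 × 10 / (5.9 + 10)
  = 840.0 / 15.90 = 52.8 mM/s.

52.8 mM/s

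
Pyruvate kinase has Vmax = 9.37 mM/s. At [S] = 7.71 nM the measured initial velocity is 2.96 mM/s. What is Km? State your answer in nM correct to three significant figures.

16.7 nM

From v = Vmax[S]/(Km+[S]), Km = [S](Vmax − v)/v.
Km = 7.71 × (9.37 − 2.96) / 2.96 = 49.42/2.96 = 16.7 nM.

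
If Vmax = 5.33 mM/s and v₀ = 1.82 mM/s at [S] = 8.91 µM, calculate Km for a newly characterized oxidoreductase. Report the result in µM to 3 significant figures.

17.2 µM

From v = Vmax[S]/(Km+[S]), Km = [S](Vmax − v)/v.
Km = 8.91 × (5.33 − 1.82) / 1.82 = 31.27/1.82 = 17.2 µM.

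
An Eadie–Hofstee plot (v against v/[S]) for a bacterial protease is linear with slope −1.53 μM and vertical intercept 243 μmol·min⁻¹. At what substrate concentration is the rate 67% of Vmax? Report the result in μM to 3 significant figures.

The Eadie–Hofstee slope gives Km = 1.53 μM (slope = −Km).
v/Vmax = [S]/(Km+[S]) = 0.67 ⇒ [S] = Km·0.67/(1−0.67) = 1.53 × 2.030 = 3.11 μM.

3.11 μM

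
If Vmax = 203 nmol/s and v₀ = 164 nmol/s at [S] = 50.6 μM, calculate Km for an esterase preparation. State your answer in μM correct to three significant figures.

v/Vmax = 164/203 = 0.8079 = [S]/(Km+[S]).
So Km + [S] = [S]/0.8079 = 62.63 μM, giving Km = 62.63 − 50.6 = 12.0 μM.

12.0 μM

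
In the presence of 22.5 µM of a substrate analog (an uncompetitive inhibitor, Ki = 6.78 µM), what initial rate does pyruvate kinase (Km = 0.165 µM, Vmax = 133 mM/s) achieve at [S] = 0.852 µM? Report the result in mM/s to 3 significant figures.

With α = 1 + [I]/Ki = 1 + 22.5/6.78 = 4.319, the uncompetitive rate law is v = (Vmax/α)·[S] / (Km/α + [S]).
v = (133/4.319)×0.852 / (0.165/4.319 + 0.852) = 26.24/0.8902 = 29.5 mM/s.

29.5 mM/s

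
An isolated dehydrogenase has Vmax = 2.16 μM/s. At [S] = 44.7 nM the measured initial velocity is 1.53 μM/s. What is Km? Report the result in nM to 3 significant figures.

18.4 nM

v/Vmax = 1.53/2.16 = 0.7083 = [S]/(Km+[S]).
So Km + [S] = [S]/0.7083 = 63.11 nM, giving Km = 63.11 − 44.7 = 18.4 nM.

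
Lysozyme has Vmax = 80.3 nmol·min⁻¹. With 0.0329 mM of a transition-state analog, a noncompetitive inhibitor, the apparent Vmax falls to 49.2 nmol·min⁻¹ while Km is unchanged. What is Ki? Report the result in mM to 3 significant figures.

0.0520 mM

Noncompetitive: Vmax,app = Vmax/α with α = 1 + [I]/Ki.
α = Vmax/Vmax,app = 80.3/49.2 = 1.632.
Since α = 1 + [I]/Ki, [I]/Ki = 1.632 − 1 = 0.6321 and Ki = 0.0329/0.6321 = 0.0520 mM.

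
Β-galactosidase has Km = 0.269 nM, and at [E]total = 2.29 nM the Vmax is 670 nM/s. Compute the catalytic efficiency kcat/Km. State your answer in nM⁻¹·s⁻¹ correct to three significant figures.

kcat = Vmax/[E]total = 670/2.29 = 293 s⁻¹.
kcat/Km = 293/0.269 = 1090 nM⁻¹·s⁻¹.

1090 nM⁻¹·s⁻¹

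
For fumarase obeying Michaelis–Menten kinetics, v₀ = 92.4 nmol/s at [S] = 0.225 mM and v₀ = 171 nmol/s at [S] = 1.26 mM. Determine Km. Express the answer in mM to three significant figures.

From v = Vmax[S]/(Km+[S]), each point gives Vmax = v(Km+[S])/[S].
Equating: 92.4(Km+0.225)/0.225 = 171(Km+1.26)/1.26.
410.7·Km + 92.4 = 135.7·Km + 171, so (410.7 − 135.7)·Km = 171 − 92.4.
Km = 78.60/275.0 = 0.286 mM; then Vmax = 92.4(0.286+0.225)/0.225 = 210 nmol/s.

0.286 mM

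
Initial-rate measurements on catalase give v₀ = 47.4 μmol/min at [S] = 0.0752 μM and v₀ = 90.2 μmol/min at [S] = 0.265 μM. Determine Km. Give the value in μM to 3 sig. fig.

0.148 μM

From v = Vmax[S]/(Km+[S]), each point gives Vmax = v(Km+[S])/[S].
Equating: 47.4(Km+0.0752)/0.0752 = 90.2(Km+0.265)/0.265.
630.3·Km + 47.4 = 340.4·Km + 90.2, so (630.3 − 340.4)·Km = 90.2 − 47.4.
Km = 42.80/289.9 = 0.148 μM; then Vmax = 47.4(0.148+0.0752)/0.0752 = 140 μmol/min.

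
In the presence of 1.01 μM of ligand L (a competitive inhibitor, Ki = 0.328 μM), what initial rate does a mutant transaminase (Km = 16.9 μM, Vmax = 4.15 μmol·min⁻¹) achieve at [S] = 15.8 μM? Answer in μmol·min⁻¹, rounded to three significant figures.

0.774 μmol·min⁻¹

With α = 1 + [I]/Ki = 1 + 1.01/0.328 = 4.079, the competitive rate law is v = Vmax[S] / (αKm + [S]).
v = 4.15×15.8 / (4.079×16.9 + 15.8) = 65.57/84.74 = 0.774 μmol·min⁻¹.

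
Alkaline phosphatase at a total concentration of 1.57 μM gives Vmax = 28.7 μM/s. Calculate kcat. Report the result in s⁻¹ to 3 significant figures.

kcat = Vmax/[E]total = 28.7 μM/s / 1.57 μM = 18.3 s⁻¹.

18.3 s⁻¹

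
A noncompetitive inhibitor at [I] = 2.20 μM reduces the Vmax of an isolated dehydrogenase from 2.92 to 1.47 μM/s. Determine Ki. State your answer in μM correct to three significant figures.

2.23 μM

Noncompetitive: Vmax,app = Vmax/α with α = 1 + [I]/Ki.
α = Vmax/Vmax,app = 2.92/1.47 = 1.986.
Ki = [I]/(α − 1) = 2.20/0.9864 = 2.23 μM.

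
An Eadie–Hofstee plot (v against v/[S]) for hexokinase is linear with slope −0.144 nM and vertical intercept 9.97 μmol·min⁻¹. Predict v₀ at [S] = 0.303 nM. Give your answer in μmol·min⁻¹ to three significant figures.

6.76 μmol·min⁻¹

In the Eadie–Hofstee form v = Vmax − Km·(v/[S]), the slope is −Km and the intercept is Vmax, so Km = 0.144 nM and Vmax = 9.97 μmol·min⁻¹.
v = 9.97 × 0.303/(0.144 + 0.303) = 6.76 μmol·min⁻¹.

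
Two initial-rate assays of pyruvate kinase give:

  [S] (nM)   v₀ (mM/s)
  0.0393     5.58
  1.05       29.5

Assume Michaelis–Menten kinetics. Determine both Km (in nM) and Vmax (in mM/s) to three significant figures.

From v = Vmax[S]/(Km+[S]), each point gives Vmax = v(Km+[S])/[S].
Equating: 5.58(Km+0.0393)/0.0393 = 29.5(Km+1.05)/1.05.
142.0·Km + 5.58 = 28.10·Km + 29.5, so (142.0 − 28.10)·Km = 29.5 − 5.58.
Km = 23.92/113.9 = 0.210 nM; then Vmax = 5.58(0.210+0.0393)/0.0393 = 35.4 mM/s.

Km = 0.210 nM; Vmax = 35.4 mM/s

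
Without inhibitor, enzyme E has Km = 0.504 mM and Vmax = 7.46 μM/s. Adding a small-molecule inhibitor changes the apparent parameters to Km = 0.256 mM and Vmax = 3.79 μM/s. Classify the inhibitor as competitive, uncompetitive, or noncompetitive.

uncompetitive

Both Km and Vmax decrease by the same factor (~1.97-fold) — characteristic of uncompetitive inhibition.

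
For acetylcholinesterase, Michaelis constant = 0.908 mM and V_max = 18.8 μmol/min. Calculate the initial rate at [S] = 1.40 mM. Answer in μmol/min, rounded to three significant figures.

v = Vmax·[S]/(Km + [S]) = 18.8 × 1.40 / (0.908 + 1.40)
  = 26.32 / 2.308 = 11.4 μmol/min.

11.4 μmol/min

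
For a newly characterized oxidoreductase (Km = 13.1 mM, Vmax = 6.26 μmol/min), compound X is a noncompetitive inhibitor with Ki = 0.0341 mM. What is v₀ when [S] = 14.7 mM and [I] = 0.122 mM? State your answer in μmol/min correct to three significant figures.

α = 1 + [I]/Ki = 1 + 0.122/0.0341 = 4.578.
For a noncompetitive inhibitor, Vmax is reduced to Vmax/α while Km is unchanged: Km,app = 13.1 mM, Vmax,app = 1.37 μmol/min.
v = Vmax,app·[S]/(Km,app + [S]) = 1.37 × 14.7/(13.1 + 14.7) = 0.723 μmol/min.

0.723 μmol/min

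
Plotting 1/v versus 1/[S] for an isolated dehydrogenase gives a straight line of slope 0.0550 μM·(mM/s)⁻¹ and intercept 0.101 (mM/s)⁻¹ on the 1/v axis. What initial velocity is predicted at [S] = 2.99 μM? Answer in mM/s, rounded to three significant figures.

8.38 mM/s

The y-intercept is 1/Vmax, so Vmax = 1/0.101 = 9.90 mM/s.
The slope is Km/Vmax, so Km = 0.0550 × 9.90 = 0.545 μM.
Then v = 9.90 × 2.99/(0.545 + 2.99) = 8.38 mM/s.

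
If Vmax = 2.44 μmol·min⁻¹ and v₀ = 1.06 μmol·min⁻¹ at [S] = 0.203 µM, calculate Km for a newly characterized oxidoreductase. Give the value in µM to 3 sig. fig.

v/Vmax = 1.06/2.44 = 0.4344 = [S]/(Km+[S]).
So Km + [S] = [S]/0.4344 = 0.4673 µM, giving Km = 0.4673 − 0.203 = 0.264 µM.

0.264 µM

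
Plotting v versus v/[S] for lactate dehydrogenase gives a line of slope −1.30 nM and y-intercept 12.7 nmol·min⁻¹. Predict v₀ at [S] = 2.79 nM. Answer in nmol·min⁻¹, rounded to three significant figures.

8.66 nmol·min⁻¹

In the Eadie–Hofstee form v = Vmax − Km·(v/[S]), the slope is −Km and the intercept is Vmax, so Km = 1.30 nM and Vmax = 12.7 nmol·min⁻¹.
v = 12.7 × 2.79/(1.30 + 2.79) = 8.66 nmol·min⁻¹.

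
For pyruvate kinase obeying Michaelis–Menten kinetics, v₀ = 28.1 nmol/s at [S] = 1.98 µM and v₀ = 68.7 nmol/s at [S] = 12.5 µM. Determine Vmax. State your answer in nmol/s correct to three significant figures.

94.4 nmol/s

From v = Vmax[S]/(Km+[S]), each point gives Vmax = v(Km+[S])/[S].
Equating: 28.1(Km+1.98)/1.98 = 68.7(Km+12.5)/12.5.
14.19·Km + 28.1 = 5.496·Km + 68.7, so (14.19 − 5.496)·Km = 68.7 − 28.1.
Km = 40.60/8.696 = 4.67 µM; then Vmax = 28.1(4.67+1.98)/1.98 = 94.4 nmol/s.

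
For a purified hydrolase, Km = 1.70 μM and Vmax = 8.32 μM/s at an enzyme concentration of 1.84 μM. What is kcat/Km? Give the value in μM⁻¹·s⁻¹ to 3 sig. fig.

2.66 μM⁻¹·s⁻¹

kcat = Vmax/[E]total = 8.32/1.84 = 4.52 s⁻¹.
kcat/Km = 4.52/1.70 = 2.66 μM⁻¹·s⁻¹.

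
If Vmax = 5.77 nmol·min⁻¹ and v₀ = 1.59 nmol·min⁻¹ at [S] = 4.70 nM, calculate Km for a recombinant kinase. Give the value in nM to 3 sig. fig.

12.4 nM

v/Vmax = 1.59/5.77 = 0.2756 = [S]/(Km+[S]).
So Km + [S] = [S]/0.2756 = 17.06 nM, giving Km = 17.06 − 4.70 = 12.4 nM.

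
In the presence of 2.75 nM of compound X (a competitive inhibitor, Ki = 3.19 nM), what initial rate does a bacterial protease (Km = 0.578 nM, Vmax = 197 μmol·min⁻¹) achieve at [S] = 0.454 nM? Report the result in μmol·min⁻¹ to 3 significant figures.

58.4 μmol·min⁻¹

α = 1 + [I]/Ki = 1 + 2.75/3.19 = 1.862.
For a competitive inhibitor, Vmax is unchanged and the apparent Km becomes α·Km: Km,app = 1.08 nM, Vmax,app = 197 μmol·min⁻¹.
v = Vmax,app·[S]/(Km,app + [S]) = 197 × 0.454/(1.08 + 0.454) = 58.4 μmol·min⁻¹.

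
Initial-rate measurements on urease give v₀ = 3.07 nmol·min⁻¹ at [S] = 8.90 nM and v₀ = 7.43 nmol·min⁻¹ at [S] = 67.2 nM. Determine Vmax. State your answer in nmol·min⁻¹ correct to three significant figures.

From v = Vmax[S]/(Km+[S]), each point gives Vmax = v(Km+[S])/[S].
Equating: 3.07(Km+8.90)/8.90 = 7.43(Km+67.2)/67.2.
0.3449·Km + 3.07 = 0.1106·Km + 7.43, so (0.3449 − 0.1106)·Km = 7.43 − 3.07.
Km = 4.360/0.2344 = 18.6 nM; then Vmax = 3.07(18.6+8.90)/8.90 = 9.49 nmol·min⁻¹.

9.49 nmol·min⁻¹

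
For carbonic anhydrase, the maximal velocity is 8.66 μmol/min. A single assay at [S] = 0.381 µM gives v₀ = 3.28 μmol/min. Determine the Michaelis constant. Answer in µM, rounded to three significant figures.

v/Vmax = 3.28/8.66 = 0.3788 = [S]/(Km+[S]).
So Km + [S] = [S]/0.3788 = 1.006 µM, giving Km = 1.006 − 0.381 = 0.625 µM.

0.625 µM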